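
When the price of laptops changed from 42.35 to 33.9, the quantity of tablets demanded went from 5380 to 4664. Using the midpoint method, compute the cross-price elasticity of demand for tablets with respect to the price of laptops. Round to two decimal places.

0.64

%ΔQ_x = (4664 − 5380)/[(5380+4664)/2] = -716/5022 ≈ -0.1426.
%ΔP_y = (33.9 − 42.35)/[(42.35+33.9)/2] ≈ -0.2216.
E_xy = -0.1426/-0.2216 ≈ 0.64.
E_xy > 0, so tablets and laptops are substitutes.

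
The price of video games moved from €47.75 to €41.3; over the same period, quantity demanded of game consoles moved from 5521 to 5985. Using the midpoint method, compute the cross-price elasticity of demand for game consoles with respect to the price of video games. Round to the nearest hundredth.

%ΔQ_x = (5985 − 5521)/[(5521+5985)/2] = 464/5753 ≈ 0.0807.
%ΔP_y = (41.3 − 47.75)/[(47.75+41.3)/2] ≈ -0.1449.
E_xy = 0.0807/-0.1449 ≈ -0.56.
E_xy < 0, so game consoles and video games are complements.

-0.56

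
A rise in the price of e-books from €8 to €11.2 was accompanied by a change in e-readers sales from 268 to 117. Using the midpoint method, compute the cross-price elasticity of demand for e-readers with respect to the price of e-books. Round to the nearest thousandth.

-2.353

%ΔQ_x = (117 − 268)/[(268+117)/2] = -151/192.5 ≈ -0.7844.
%ΔP_y = (11.2 − 8)/[(8+11.2)/2] ≈ 0.3333.
E_xy = -0.7844/0.3333 ≈ -2.353.
E_xy < 0, so e-readers and e-books are complements.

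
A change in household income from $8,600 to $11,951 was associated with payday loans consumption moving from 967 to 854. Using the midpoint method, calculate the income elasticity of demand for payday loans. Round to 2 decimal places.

-0.38

%ΔQ = (854 − 967)/[(967+854)/2] = -113/910.5 ≈ -0.1241.
%ΔI = (11,951 − 8,600)/[(8,600+11,951)/2] = 3351/10275.5 ≈ 0.3261.
E_I = %ΔQ/%ΔI ≈ -0.38.
E_I < 0: inferior good.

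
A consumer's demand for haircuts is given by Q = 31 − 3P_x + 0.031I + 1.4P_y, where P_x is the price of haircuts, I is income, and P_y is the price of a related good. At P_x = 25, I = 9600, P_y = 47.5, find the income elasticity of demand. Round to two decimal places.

Substituting, Q = 31 − 3(25) + 0.031(9600) + 1.4(47.5) = 31 − 75 + 297.6 + 66.5 = 320.1.
∂Q/∂I = +0.031, so E_I = 0.031·(9600/320.1) ≈ 0.93.
E_I ∈ (0,1): normal good (necessity).

0.93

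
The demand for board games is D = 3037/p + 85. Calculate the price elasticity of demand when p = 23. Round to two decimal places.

-0.61

At p = 23, D = 217.0435.
dD/dp = −3037/p² = −5.741.
Point elasticity E = (dD/dp)·(p/D) = -5.741 × 23/217.0435 ≈ -0.61.
|E| < 1, so demand is inelastic at this price.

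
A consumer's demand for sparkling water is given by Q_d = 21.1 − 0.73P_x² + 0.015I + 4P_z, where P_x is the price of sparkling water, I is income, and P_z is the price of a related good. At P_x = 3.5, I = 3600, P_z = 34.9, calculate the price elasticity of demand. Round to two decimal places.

Evaluating quantity at (P_x, I, P_z) gives Q_d = 21.1 − 0.73(3.5)² + 0.015(3600) + 4(34.9) = 21.1 − 8.9425 + 54 + 139.6 = 205.7575.
∂Q_d/∂P_x = −2·0.73·P_x = -5.11, so E_p = -5.11·(3.5/205.7575) ≈ -0.09.
|E_p| < 1: demand is inelastic.

-0.09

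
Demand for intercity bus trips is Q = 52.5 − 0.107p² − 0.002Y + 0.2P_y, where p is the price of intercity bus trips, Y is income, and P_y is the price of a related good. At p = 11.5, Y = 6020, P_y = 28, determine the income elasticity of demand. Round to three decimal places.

-0.377

At the given point, Q = 52.5 − 0.107(11.5)² − 0.002(6020) + 0.2(28) = 52.5 − 14.1508 − 12.04 + 5.6 = 31.9093.
∂Q/∂Y = −0.002, so E_I = -0.002·(6020/31.9093) ≈ -0.377.
E_I < 0: inferior good.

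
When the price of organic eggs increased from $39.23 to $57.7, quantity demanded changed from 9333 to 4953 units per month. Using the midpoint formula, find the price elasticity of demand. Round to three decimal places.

%ΔQ = (4953 − 9333)/[(9333 + 4953)/2] = -4380/7143 ≈ -0.6132.
%ΔP = (57.7 − 39.23)/[(39.23 + 57.7)/2] = 18.47/48.465 ≈ 0.3811.
Arc elasticity E = %ΔQ/%ΔP ≈ -0.6132/0.3811 ≈ -1.609.
|E| > 1: demand is elastic over this range.

-1.609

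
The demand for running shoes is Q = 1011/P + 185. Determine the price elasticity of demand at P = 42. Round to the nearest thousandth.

At P = 42, Q = 209.0714.
dQ/dP = −1011/P² = −0.5731.
Point elasticity E = (dQ/dP)·(P/Q) = -0.5731 × 42/209.0714 ≈ -0.115.
|E| < 1, so demand is inelastic at this price.

-0.115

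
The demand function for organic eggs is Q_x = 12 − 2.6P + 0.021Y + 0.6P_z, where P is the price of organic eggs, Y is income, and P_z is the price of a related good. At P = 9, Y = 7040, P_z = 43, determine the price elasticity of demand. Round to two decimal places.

First evaluate Q_x: 12 − 2.6(9) + 0.021(7040) + 0.6(43) = 12 − 23.4 + 147.84 + 25.8 = 162.24.
∂Q_x/∂P = −2.6, so E_p = (−2.6)·(9/162.24) ≈ -0.14.
|E_p| < 1: demand is inelastic.

-0.14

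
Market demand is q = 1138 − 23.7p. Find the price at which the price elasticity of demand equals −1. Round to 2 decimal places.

For linear demand q = a − bp, E = −bp/(a − bp). |E| = 1 ⇒ bp = a − bp ⇒ p = a/(2b).
p = 1138/(2·23.7) ≈ 24.01.

24.01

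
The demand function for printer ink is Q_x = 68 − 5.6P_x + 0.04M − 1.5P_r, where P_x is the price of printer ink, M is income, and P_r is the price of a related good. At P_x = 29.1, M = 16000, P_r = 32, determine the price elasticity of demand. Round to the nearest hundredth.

At the given point, Q_x = 68 − 5.6(29.1) + 0.04(16000) − 1.5(32) = 68 − 162.96 + 640 − 48 = 497.04.
∂Q_x/∂P_x = −5.6, so E_p = (−5.6)·(29.1/497.04) ≈ -0.33.
|E_p| < 1: demand is inelastic.

-0.33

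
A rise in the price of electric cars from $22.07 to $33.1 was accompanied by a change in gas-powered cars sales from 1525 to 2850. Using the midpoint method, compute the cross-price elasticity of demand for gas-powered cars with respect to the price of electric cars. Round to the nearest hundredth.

%ΔQ_x = (2850 − 1525)/[(1525+2850)/2] = 1325/2187.5 ≈ 0.6057.
%ΔP_y = (33.1 − 22.07)/[(22.07+33.1)/2] ≈ 0.3999.
E_xy = 0.6057/0.3999 ≈ 1.51.
E_xy > 0, so gas-powered cars and electric cars are substitutes.

1.51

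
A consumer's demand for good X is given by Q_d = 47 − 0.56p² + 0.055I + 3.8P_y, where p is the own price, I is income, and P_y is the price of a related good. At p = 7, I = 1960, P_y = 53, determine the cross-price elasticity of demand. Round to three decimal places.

0.613

Substituting, Q_d = 47 − 0.56(7)² + 0.055(1960) + 3.8(53) = 47 − 27.44 + 107.8 + 201.4 = 328.76.
∂Q_d/∂P_y = +3.8, so E_xy = 3.8·(53/328.76) ≈ 0.613.
E_xy > 0: the goods are substitutes.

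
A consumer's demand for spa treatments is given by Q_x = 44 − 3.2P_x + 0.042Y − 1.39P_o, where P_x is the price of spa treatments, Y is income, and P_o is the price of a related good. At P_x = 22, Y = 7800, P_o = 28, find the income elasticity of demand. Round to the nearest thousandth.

Evaluating quantity at (P_x, Y, P_o) gives Q_x = 44 − 3.2(22) + 0.042(7800) − 1.39(28) = 44 − 70.4 + 327.6 − 38.92 = 262.28.
∂Q_x/∂Y = +0.042, so E_I = 0.042·(7800/262.28) ≈ 1.249.
E_I > 1: normal good (luxury).

1.249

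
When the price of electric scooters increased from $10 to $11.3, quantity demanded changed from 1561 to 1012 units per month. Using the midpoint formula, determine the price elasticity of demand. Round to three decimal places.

%Δq = (1012 − 1561)/[(1561 + 1012)/2] = -549/1286.5 ≈ -0.4267.
%Δp = (11.3 − 10)/[(10 + 11.3)/2] = 1.3/10.65 ≈ 0.1221.
Arc elasticity E = %Δq/%Δp ≈ -0.4267/0.1221 ≈ -3.496.
|E| > 1: demand is elastic over this range.

-3.496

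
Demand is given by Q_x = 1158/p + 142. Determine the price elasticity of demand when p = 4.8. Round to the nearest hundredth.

At p = 4.8, Q_x = 383.25.
dQ_x/dp = −1158/p² = −50.2604.
Point elasticity E = (dQ_x/dp)·(p/Q_x) = -50.2604 × 4.8/383.25 ≈ -0.63.
|E| < 1, so demand is inelastic at this price.

-0.63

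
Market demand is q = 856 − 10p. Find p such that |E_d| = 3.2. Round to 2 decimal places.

65.22

Set −bp/(a − bp) = −3.2 ⇒ bp = 3.2(a − bp) ⇒ bp(1+3.2) = 3.2·a.
p = 3.2·856/(10·4.2) ≈ 65.22.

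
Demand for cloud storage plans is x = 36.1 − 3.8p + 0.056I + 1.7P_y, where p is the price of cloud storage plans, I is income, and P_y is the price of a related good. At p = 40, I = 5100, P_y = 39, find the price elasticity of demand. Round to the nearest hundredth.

-0.64

x = 36.1 − 3.8(40) + 0.056(5100) + 1.7(39) = 36.1 − 152 + 285.6 + 66.3 = 236.
∂x/∂p = −3.8, so E_p = (−3.8)·(40/236) ≈ -0.64.
|E_p| < 1: demand is inelastic.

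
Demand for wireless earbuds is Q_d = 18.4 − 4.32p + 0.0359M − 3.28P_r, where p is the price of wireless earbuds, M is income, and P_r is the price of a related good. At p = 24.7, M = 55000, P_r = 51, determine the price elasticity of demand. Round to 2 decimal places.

-0.06

Substituting, Q_d = 18.4 − 4.32(24.7) + 0.0359(55000) − 3.28(51) = 18.4 − 106.704 + 1974.5 − 167.28 = 1718.916.
∂Q_d/∂p = −4.32, so E_p = (−4.32)·(24.7/1718.916) ≈ -0.06.
|E_p| < 1: demand is inelastic.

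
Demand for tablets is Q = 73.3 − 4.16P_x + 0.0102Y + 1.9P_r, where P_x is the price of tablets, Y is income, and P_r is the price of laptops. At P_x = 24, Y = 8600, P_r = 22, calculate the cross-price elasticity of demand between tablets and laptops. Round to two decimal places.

At the given point, Q = 73.3 − 4.16(24) + 0.0102(8600) + 1.9(22) = 73.3 − 99.84 + 87.72 + 41.8 = 102.98.
∂Q/∂P_r = +1.9, so E_xy = 1.9·(22/102.98) ≈ 0.41.
E_xy > 0: the goods are substitutes.

0.41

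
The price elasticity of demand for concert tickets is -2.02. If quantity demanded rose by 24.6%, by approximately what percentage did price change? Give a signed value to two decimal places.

-12.18

%ΔQ ≈ E × %ΔP ⇒ %ΔP = %ΔQ / E = (24.6%)/(-2.02) ≈ -12.18%.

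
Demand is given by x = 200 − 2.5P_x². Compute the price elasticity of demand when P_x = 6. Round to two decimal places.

At P_x = 6, x = 110.
dx/dP_x = −2·2.5·P_x = −30.
Point elasticity E = (dx/dP_x)·(P_x/x) = -30 × 6/110 ≈ -1.64.
|E| > 1, so demand is elastic at this price.

-1.64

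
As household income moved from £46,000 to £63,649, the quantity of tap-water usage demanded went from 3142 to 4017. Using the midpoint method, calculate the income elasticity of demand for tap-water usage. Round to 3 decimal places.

%ΔQ = (4017 − 3142)/[(3142+4017)/2] = 875/3579.5 ≈ 0.2444.
%ΔY = (63,649 − 46,000)/[(46,000+63,649)/2] = 17649/54824.5 ≈ 0.3219.
E_I = %ΔQ/%ΔY ≈ 0.759.
E_I ∈ (0,1): normal good (necessity).

0.759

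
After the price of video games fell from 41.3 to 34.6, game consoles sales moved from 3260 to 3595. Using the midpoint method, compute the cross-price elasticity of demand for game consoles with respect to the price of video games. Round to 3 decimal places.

%ΔQ_x = (3595 − 3260)/[(3260+3595)/2] = 335/3427.5 ≈ 0.0977.
%ΔP_y = (34.6 − 41.3)/[(41.3+34.6)/2] ≈ -0.1765.
E_xy = 0.0977/-0.1765 ≈ -0.554.
E_xy < 0, so game consoles and video games are complements.

-0.554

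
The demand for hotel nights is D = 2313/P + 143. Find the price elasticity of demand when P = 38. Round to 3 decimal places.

-0.299

At P = 38, D = 203.8684.
dD/dP = −2313/P² = −1.6018.
Point elasticity E = (dD/dP)·(P/D) = -1.6018 × 38/203.8684 ≈ -0.299.
|E| < 1, so demand is inelastic at this price.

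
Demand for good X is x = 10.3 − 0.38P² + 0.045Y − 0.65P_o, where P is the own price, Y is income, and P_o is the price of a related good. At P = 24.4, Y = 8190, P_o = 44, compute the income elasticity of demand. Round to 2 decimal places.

2.97

At the given point, x = 10.3 − 0.38(24.4)² + 0.045(8190) − 0.65(44) = 10.3 − 226.2368 + 368.55 − 28.6 = 124.0132.
∂x/∂Y = +0.045, so E_I = 0.045·(8190/124.0132) ≈ 2.97.
E_I > 1: normal good (luxury).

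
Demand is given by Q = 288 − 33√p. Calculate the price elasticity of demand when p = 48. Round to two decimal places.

-1.93

At p = 48, Q = 59.3693.
dQ/dp = −33/(2√p) = −33/(2·6.9282).
Point elasticity E = (dQ/dp)·(p/Q) = -2.3816 × 48/59.3693 ≈ -1.93.
|E| > 1, so demand is elastic at this price.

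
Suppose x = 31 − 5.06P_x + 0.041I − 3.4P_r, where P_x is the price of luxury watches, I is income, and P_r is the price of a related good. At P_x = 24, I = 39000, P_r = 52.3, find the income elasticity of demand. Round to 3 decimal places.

Evaluating quantity at (P_x, I, P_r) gives x = 31 − 5.06(24) + 0.041(39000) − 3.4(52.3) = 31 − 121.44 + 1599 − 177.82 = 1330.74.
∂x/∂I = +0.041, so E_I = 0.041·(39000/1330.74) ≈ 1.202.
E_I > 1: normal good (luxury).

1.202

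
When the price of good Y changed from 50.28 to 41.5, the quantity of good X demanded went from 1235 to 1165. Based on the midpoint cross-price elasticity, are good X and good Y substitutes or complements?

substitutes

%ΔQ_x = (1165 − 1235)/[(1235+1165)/2] = -70/1200 ≈ -0.0583.
%ΔP_y = (41.5 − 50.28)/[(50.28+41.5)/2] ≈ -0.1913.
E_xy = -0.0583/-0.1913 ≈ 0.305.
E_xy > 0, so the goods are substitutes.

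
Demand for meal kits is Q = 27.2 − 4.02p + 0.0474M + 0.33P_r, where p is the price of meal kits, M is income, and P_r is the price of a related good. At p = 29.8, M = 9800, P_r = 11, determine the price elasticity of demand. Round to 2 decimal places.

-0.32

Evaluating quantity at (p, M, P_r) gives Q = 27.2 − 4.02(29.8) + 0.0474(9800) + 0.33(11) = 27.2 − 119.796 + 464.52 + 3.63 = 375.554.
∂Q/∂p = −4.02, so E_p = (−4.02)·(29.8/375.554) ≈ -0.32.
|E_p| < 1: demand is inelastic.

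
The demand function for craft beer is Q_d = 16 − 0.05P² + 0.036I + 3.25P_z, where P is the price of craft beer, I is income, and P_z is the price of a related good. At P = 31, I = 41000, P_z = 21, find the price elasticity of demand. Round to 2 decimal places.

-0.06

First evaluate Q_d: 16 − 0.05(31)² + 0.036(41000) + 3.25(21) = 16 − 48.05 + 1476 + 68.25 = 1512.2.
∂Q_d/∂P = −2·0.05·P = -3.1, so E_p = -3.1·(31/1512.2) ≈ -0.06.
|E_p| < 1: demand is inelastic.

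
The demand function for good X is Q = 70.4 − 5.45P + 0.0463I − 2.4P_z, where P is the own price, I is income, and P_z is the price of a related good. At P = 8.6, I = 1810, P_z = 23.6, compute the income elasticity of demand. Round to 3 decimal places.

Substituting, Q = 70.4 − 5.45(8.6) + 0.0463(1810) − 2.4(23.6) = 70.4 − 46.87 + 83.803 − 56.64 = 50.693.
∂Q/∂I = +0.0463, so E_I = 0.0463·(1810/50.693) ≈ 1.653.
E_I > 1: normal good (luxury).

1.653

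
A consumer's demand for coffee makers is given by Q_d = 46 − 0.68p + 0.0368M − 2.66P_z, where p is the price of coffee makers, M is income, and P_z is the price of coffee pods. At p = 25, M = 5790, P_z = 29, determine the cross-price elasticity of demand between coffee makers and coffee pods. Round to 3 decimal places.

-0.468

Q_d = 46 − 0.68(25) + 0.0368(5790) − 2.66(29) = 46 − 17 + 213.072 − 77.14 = 164.932.
∂Q_d/∂P_z = −2.66, so E_xy = -2.66·(29/164.932) ≈ -0.468.
E_xy < 0: the goods are complements.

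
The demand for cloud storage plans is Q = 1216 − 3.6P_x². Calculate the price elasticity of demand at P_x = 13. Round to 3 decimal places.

At P_x = 13, Q = 607.6.
dQ/dP_x = −2·3.6·P_x = −93.6.
Point elasticity E = (dQ/dP_x)·(P_x/Q) = -93.6 × 13/607.6 ≈ -2.003.
|E| > 1, so demand is elastic at this price.

-2.003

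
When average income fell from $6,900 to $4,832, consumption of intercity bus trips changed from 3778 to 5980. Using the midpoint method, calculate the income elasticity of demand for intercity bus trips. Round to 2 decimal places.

%ΔQ = (5980 − 3778)/[(3778+5980)/2] = 2202/4879 ≈ 0.4513.
%ΔM = (4,832 − 6,900)/[(6,900+4,832)/2] = -2068/5866 ≈ -0.3525.
E_I = %ΔQ/%ΔM ≈ -1.28.
E_I < 0: inferior good.

-1.28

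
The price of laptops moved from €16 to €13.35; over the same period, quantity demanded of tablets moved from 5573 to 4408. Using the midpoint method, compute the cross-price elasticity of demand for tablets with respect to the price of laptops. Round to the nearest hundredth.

%ΔQ_x = (4408 − 5573)/[(5573+4408)/2] = -1165/4990.5 ≈ -0.2334.
%ΔP_y = (13.35 − 16)/[(16+13.35)/2] ≈ -0.1806.
E_xy = -0.2334/-0.1806 ≈ 1.29.
E_xy > 0, so tablets and laptops are substitutes.

1.29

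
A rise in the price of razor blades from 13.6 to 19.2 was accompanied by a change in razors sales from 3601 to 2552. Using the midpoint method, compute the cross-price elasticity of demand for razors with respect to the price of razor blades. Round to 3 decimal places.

%ΔQ_x = (2552 − 3601)/[(3601+2552)/2] = -1049/3076.5 ≈ -0.3410.
%ΔP_y = (19.2 − 13.6)/[(13.6+19.2)/2] ≈ 0.3415.
E_xy = -0.3410/0.3415 ≈ -0.999.
E_xy < 0, so razors and razor blades are complements.

-0.999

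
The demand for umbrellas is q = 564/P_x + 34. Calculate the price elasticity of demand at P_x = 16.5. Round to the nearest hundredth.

-0.50

At P_x = 16.5, q = 68.1818.
dq/dP_x = −564/P_x² = −2.0716.
Point elasticity E = (dq/dP_x)·(P_x/q) = -2.0716 × 16.5/68.1818 ≈ -0.50.
|E| < 1, so demand is inelastic at this price.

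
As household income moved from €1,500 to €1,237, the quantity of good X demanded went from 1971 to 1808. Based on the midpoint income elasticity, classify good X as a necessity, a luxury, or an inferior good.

%ΔQ = (1808 − 1971)/[(1971+1808)/2] = -163/1889.5 ≈ -0.0863.
%ΔY = (1,237 − 1,500)/[(1,500+1,237)/2] = -263/1368.5 ≈ -0.1922.
E_I = %ΔQ/%ΔY ≈ 0.449.
E_I ∈ (0,1): normal good (necessity).

necessity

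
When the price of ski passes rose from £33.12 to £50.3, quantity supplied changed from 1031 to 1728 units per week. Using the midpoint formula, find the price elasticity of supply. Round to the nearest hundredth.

%ΔQ = (1728 − 1031)/[(1031 + 1728)/2] = 697/1379.5 ≈ 0.5053.
%ΔP = (50.3 − 33.12)/[(33.12 + 50.3)/2] = 17.18/41.71 ≈ 0.4119.
Arc elasticity E = %ΔQ/%ΔP ≈ 0.5053/0.4119 ≈ 1.23.
|E| > 1: supply is elastic over this range.

1.23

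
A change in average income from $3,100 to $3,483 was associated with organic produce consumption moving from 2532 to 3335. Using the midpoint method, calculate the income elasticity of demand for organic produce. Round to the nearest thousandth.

%ΔQ = (3335 − 2532)/[(2532+3335)/2] = 803/2933.5 ≈ 0.2737.
%ΔI = (3,483 − 3,100)/[(3,100+3,483)/2] = 383/3291.5 ≈ 0.1164.
E_I = %ΔQ/%ΔI ≈ 2.352.
E_I > 1: normal good (luxury).

2.352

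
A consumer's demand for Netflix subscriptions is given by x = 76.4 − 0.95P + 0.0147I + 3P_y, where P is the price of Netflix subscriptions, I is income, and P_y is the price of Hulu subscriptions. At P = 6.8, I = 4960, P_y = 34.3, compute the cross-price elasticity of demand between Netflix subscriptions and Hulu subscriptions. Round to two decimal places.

0.42

At the given point, x = 76.4 − 0.95(6.8) + 0.0147(4960) + 3(34.3) = 76.4 − 6.46 + 72.912 + 102.9 = 245.752.
∂x/∂P_y = +3, so E_xy = 3·(34.3/245.752) ≈ 0.42.
E_xy > 0: the goods are substitutes.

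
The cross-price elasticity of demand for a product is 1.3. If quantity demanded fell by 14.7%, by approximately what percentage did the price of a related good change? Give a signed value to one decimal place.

-11.3

%ΔQ ≈ E × %ΔP_y ⇒ %ΔP_y = %ΔQ / E = (-14.7%)/(1.3) ≈ -11.3%.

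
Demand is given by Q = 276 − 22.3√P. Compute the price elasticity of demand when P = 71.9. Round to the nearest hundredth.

At P = 71.9, Q = 86.9097.
dQ/dP = −22.3/(2√P) = −22.3/(2·8.4794).
Point elasticity E = (dQ/dP)·(P/Q) = -1.315 × 71.9/86.9097 ≈ -1.09.
|E| > 1, so demand is elastic at this price.

-1.09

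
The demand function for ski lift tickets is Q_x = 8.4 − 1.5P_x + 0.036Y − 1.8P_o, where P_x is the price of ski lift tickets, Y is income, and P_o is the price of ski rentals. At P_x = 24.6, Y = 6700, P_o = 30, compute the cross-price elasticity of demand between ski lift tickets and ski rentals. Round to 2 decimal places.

-0.34

At the given point, Q_x = 8.4 − 1.5(24.6) + 0.036(6700) − 1.8(30) = 8.4 − 36.9 + 241.2 − 54 = 158.7.
∂Q_x/∂P_o = −1.8, so E_xy = -1.8·(30/158.7) ≈ -0.34.
E_xy < 0: the goods are complements.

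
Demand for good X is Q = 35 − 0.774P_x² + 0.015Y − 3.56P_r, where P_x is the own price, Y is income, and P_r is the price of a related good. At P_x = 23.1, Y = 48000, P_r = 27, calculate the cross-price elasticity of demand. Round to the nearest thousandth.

-0.391

Evaluating quantity at (P_x, Y, P_r) gives Q = 35 − 0.774(23.1)² + 0.015(48000) − 3.56(27) = 35 − 413.0141 + 720 − 96.12 = 245.8659.
∂Q/∂P_r = −3.56, so E_xy = -3.56·(27/245.8659) ≈ -0.391.
E_xy < 0: the goods are complements.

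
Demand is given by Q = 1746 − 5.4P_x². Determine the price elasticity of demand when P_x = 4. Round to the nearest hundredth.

At P_x = 4, Q = 1659.6.
dQ/dP_x = −2·5.4·P_x = −43.2.
Point elasticity E = (dQ/dP_x)·(P_x/Q) = -43.2 × 4/1659.6 ≈ -0.10.
|E| < 1, so demand is inelastic at this price.

-0.10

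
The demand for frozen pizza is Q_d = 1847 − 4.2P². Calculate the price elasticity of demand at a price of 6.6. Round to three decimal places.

At P = 6.6, Q_d = 1664.048.
dQ_d/dP = −2·4.2·P = −55.44.
Point elasticity E = (dQ_d/dP)·(P/Q_d) = -55.44 × 6.6/1664.048 ≈ -0.220.
|E| < 1, so demand is inelastic at this price.

-0.220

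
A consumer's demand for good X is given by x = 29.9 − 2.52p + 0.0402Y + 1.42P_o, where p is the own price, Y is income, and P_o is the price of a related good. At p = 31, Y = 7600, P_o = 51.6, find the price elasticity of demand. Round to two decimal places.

-0.24

Substituting, x = 29.9 − 2.52(31) + 0.0402(7600) + 1.42(51.6) = 29.9 − 78.12 + 305.52 + 73.272 = 330.572.
∂x/∂p = −2.52, so E_p = (−2.52)·(31/330.572) ≈ -0.24.
|E_p| < 1: demand is inelastic.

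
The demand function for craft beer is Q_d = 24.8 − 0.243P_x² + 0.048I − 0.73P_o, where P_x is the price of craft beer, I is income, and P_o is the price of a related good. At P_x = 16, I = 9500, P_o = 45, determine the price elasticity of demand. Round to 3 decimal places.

Q_d = 24.8 − 0.243(16)² + 0.048(9500) − 0.73(45) = 24.8 − 62.208 + 456 − 32.85 = 385.742.
∂Q_d/∂P_x = −2·0.243·P_x = -7.776, so E_p = -7.776·(16/385.742) ≈ -0.323.
|E_p| < 1: demand is inelastic.

-0.323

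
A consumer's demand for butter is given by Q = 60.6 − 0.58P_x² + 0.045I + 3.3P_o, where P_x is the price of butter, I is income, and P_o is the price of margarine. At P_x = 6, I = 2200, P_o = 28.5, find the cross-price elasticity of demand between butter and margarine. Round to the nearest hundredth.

Evaluating quantity at (P_x, I, P_o) gives Q = 60.6 − 0.58(6)² + 0.045(2200) + 3.3(28.5) = 60.6 − 20.88 + 99 + 94.05 = 232.77.
∂Q/∂P_o = +3.3, so E_xy = 3.3·(28.5/232.77) ≈ 0.40.
E_xy > 0: the goods are substitutes.

0.40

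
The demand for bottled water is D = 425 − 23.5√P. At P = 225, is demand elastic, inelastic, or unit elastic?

elastic

At P = 225, D = 72.5.
dD/dP = −23.5/(2√P) = −23.5/(2·15).
Point elasticity E = (dD/dP)·(P/D) = -0.7833 × 225/72.5 ≈ -2.431.
|E| ≈ 2.431 > 1, so demand is elastic.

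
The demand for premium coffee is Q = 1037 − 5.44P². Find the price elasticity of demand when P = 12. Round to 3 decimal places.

-6.177

At P = 12, Q = 253.64.
dQ/dP = −2·5.44·P = −130.56.
Point elasticity E = (dQ/dP)·(P/Q) = -130.56 × 12/253.64 ≈ -6.177.
|E| > 1, so demand is elastic at this price.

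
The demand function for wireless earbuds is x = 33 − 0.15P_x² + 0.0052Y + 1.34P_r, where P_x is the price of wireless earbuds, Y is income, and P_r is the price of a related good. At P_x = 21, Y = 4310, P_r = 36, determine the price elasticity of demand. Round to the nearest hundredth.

-3.53

At the given point, x = 33 − 0.15(21)² + 0.0052(4310) + 1.34(36) = 33 − 66.15 + 22.412 + 48.24 = 37.502.
∂x/∂P_x = −2·0.15·P_x = -6.3, so E_p = -6.3·(21/37.502) ≈ -3.53.
|E_p| > 1: demand is elastic.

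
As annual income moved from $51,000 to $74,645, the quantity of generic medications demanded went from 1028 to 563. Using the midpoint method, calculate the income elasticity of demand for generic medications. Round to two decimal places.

%ΔQ = (563 − 1028)/[(1028+563)/2] = -465/795.5 ≈ -0.5845.
%ΔI = (74,645 − 51,000)/[(51,000+74,645)/2] = 23645/62822.5 ≈ 0.3764.
E_I = %ΔQ/%ΔI ≈ -1.55.
E_I < 0: inferior good.

-1.55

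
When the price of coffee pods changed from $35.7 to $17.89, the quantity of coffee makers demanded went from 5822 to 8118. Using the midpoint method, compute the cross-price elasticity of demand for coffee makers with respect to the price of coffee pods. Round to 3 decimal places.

-0.496

%ΔQ_x = (8118 − 5822)/[(5822+8118)/2] = 2296/6970 ≈ 0.3294.
%ΔP_y = (17.89 − 35.7)/[(35.7+17.89)/2] ≈ -0.6647.
E_xy = 0.3294/-0.6647 ≈ -0.496.
E_xy < 0, so coffee makers and coffee pods are complements.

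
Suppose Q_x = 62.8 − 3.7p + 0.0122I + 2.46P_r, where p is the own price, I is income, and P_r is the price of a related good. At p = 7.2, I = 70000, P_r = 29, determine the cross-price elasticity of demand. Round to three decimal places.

Substituting, Q_x = 62.8 − 3.7(7.2) + 0.0122(70000) + 2.46(29) = 62.8 − 26.64 + 854 + 71.34 = 961.5.
∂Q_x/∂P_r = +2.46, so E_xy = 2.46·(29/961.5) ≈ 0.074.
E_xy > 0: the goods are substitutes.

0.074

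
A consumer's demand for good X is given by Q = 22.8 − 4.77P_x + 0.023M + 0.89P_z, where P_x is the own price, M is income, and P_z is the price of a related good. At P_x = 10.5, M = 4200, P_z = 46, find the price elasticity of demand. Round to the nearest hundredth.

Q = 22.8 − 4.77(10.5) + 0.023(4200) + 0.89(46) = 22.8 − 50.085 + 96.6 + 40.94 = 110.255.
∂Q/∂P_x = −4.77, so E_p = (−4.77)·(10.5/110.255) ≈ -0.45.
|E_p| < 1: demand is inelastic.

-0.45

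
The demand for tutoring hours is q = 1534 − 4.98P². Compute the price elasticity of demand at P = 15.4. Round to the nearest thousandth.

At P = 15.4, q = 352.9432.
dq/dP = −2·4.98·P = −153.384.
Point elasticity E = (dq/dP)·(P/q) = -153.384 × 15.4/352.9432 ≈ -6.693.
|E| > 1, so demand is elastic at this price.

-6.693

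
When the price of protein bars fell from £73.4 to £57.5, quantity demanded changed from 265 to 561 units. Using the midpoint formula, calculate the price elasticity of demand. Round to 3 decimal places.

-2.950

%ΔQ = (561 − 265)/[(265 + 561)/2] = 296/413 ≈ 0.7167.
%Δp = (57.5 − 73.4)/[(73.4 + 57.5)/2] = -15.9/65.45 ≈ -0.2429.
Arc elasticity E = %ΔQ/%Δp ≈ 0.7167/-0.2429 ≈ -2.950.
|E| > 1: demand is elastic over this range.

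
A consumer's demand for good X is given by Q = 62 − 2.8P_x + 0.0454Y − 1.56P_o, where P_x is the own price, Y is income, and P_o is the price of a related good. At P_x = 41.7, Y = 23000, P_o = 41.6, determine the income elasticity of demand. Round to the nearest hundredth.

Evaluating quantity at (P_x, Y, P_o) gives Q = 62 − 2.8(41.7) + 0.0454(23000) − 1.56(41.6) = 62 − 116.76 + 1044.2 − 64.896 = 924.544.
∂Q/∂Y = +0.0454, so E_I = 0.0454·(23000/924.544) ≈ 1.13.
E_I > 1: normal good (luxury).

1.13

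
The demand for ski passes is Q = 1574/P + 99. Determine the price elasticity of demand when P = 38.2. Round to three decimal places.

-0.294

At P = 38.2, Q = 140.2042.
dQ/dP = −1574/P² = −1.0786.
Point elasticity E = (dQ/dP)·(P/Q) = -1.0786 × 38.2/140.2042 ≈ -0.294.
|E| < 1, so demand is inelastic at this price.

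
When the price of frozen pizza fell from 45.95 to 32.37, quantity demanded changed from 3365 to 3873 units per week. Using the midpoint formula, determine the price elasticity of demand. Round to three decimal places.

%ΔQ = (3873 − 3365)/[(3365 + 3873)/2] = 508/3619 ≈ 0.1404.
%Δp = (32.37 − 45.95)/[(45.95 + 32.37)/2] = -13.58/39.16 ≈ -0.3468.
Arc elasticity E = %ΔQ/%Δp ≈ 0.1404/-0.3468 ≈ -0.405.
|E| < 1: demand is inelastic over this range.

-0.405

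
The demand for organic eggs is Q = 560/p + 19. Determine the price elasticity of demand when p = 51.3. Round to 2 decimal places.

-0.36

At p = 51.3, Q = 29.9162.
dQ/dp = −560/p² = −0.2128.
Point elasticity E = (dQ/dp)·(p/Q) = -0.2128 × 51.3/29.9162 ≈ -0.36.
|E| < 1, so demand is inelastic at this price.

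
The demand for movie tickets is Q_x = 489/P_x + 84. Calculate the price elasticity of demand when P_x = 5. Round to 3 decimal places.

At P_x = 5, Q_x = 181.8.
dQ_x/dP_x = −489/P_x² = −19.56.
Point elasticity E = (dQ_x/dP_x)·(P_x/Q_x) = -19.56 × 5/181.8 ≈ -0.538.
|E| < 1, so demand is inelastic at this price.

-0.538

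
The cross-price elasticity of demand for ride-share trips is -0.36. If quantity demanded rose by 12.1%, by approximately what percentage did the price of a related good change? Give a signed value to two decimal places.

-33.61

%ΔQ ≈ E × %ΔP_y ⇒ %ΔP_y = %ΔQ / E = (12.1%)/(-0.36) ≈ -33.61%.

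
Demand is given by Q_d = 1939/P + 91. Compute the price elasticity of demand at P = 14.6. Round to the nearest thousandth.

At P = 14.6, Q_d = 223.8082.
dQ_d/dP = −1939/P² = −9.0965.
Point elasticity E = (dQ_d/dP)·(P/Q_d) = -9.0965 × 14.6/223.8082 ≈ -0.593.
|E| < 1, so demand is inelastic at this price.

-0.593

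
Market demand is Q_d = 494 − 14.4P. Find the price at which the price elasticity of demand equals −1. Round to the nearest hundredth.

17.15

For linear demand Q_d = a − bP, E = −bP/(a − bP). |E| = 1 ⇒ bP = a − bP ⇒ P = a/(2b).
P = 494/(2·14.4) ≈ 17.15.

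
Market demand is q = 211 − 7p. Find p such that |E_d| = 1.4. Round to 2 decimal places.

Set −bp/(a − bp) = −1.4 ⇒ bp = 1.4(a − bp) ⇒ bp(1+1.4) = 1.4·a.
p = 1.4·211/(7·2.4) ≈ 17.58.

17.58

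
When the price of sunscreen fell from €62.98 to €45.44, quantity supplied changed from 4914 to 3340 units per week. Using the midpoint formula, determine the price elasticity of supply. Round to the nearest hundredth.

1.18

%Δq = (3340 − 4914)/[(4914 + 3340)/2] = -1574/4127 ≈ -0.3814.
%Δp = (45.44 − 62.98)/[(62.98 + 45.44)/2] = -17.54/54.21 ≈ -0.3236.
Arc elasticity E = %Δq/%Δp ≈ -0.3814/-0.3236 ≈ 1.18.
|E| > 1: supply is elastic over this range.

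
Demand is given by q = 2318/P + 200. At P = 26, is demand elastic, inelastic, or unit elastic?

At P = 26, q = 289.1538.
dq/dP = −2318/P² = −3.429.
Point elasticity E = (dq/dP)·(P/q) = -3.429 × 26/289.1538 ≈ -0.308.
|E| ≈ 0.308 < 1, so demand is inelastic.

inelastic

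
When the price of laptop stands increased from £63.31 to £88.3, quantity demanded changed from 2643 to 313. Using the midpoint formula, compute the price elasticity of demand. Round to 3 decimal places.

-4.782

%Δq = (313 − 2643)/[(2643 + 313)/2] = -2330/1478 ≈ -1.5765.
%ΔP = (88.3 − 63.31)/[(63.31 + 88.3)/2] = 24.99/75.805 ≈ 0.3297.
Arc elasticity E = %Δq/%ΔP ≈ -1.5765/0.3297 ≈ -4.782.
|E| > 1: demand is elastic over this range.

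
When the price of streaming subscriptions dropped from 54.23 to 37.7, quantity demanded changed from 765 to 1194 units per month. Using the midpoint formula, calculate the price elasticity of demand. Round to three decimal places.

-1.218

%ΔQ = (1194 − 765)/[(765 + 1194)/2] = 429/979.5 ≈ 0.4380.
%Δp = (37.7 − 54.23)/[(54.23 + 37.7)/2] = -16.53/45.965 ≈ -0.3596.
Arc elasticity E = %ΔQ/%Δp ≈ 0.4380/-0.3596 ≈ -1.218.
|E| > 1: demand is elastic over this range.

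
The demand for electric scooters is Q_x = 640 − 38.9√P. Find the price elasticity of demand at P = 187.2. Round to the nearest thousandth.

-2.469

At P = 187.2, Q_x = 107.7661.
dQ_x/dP = −38.9/(2√P) = −38.9/(2·13.6821).
Point elasticity E = (dQ_x/dP)·(P/Q_x) = -1.4216 × 187.2/107.7661 ≈ -2.469.
|E| > 1, so demand is elastic at this price.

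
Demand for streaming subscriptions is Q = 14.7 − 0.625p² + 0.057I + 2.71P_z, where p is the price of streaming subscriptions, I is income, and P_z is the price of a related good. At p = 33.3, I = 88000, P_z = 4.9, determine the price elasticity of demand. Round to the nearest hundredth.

At the given point, Q = 14.7 − 0.625(33.3)² + 0.057(88000) + 2.71(4.9) = 14.7 − 693.0563 + 5016 + 13.279 = 4350.9228.
∂Q/∂p = −2·0.625·p = -41.625, so E_p = -41.625·(33.3/4350.9228) ≈ -0.32.
|E_p| < 1: demand is inelastic.

-0.32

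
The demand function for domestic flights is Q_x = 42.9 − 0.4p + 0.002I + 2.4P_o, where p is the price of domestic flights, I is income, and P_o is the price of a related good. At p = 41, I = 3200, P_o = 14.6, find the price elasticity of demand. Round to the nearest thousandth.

At the given point, Q_x = 42.9 − 0.4(41) + 0.002(3200) + 2.4(14.6) = 42.9 − 16.4 + 6.4 + 35.04 = 67.94.
∂Q_x/∂p = −0.4, so E_p = (−0.4)·(41/67.94) ≈ -0.241.
|E_p| < 1: demand is inelastic.

-0.241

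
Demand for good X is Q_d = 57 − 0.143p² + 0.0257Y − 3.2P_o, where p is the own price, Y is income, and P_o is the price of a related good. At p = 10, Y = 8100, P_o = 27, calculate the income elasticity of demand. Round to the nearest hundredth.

1.27

First evaluate Q_d: 57 − 0.143(10)² + 0.0257(8100) − 3.2(27) = 57 − 14.3 + 208.17 − 86.4 = 164.47.
∂Q_d/∂Y = +0.0257, so E_I = 0.0257·(8100/164.47) ≈ 1.27.
E_I > 1: normal good (luxury).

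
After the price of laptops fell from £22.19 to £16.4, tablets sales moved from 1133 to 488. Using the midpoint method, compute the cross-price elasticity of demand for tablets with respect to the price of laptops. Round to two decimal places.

%ΔQ_x = (488 − 1133)/[(1133+488)/2] = -645/810.5 ≈ -0.7958.
%ΔP_y = (16.4 − 22.19)/[(22.19+16.4)/2] ≈ -0.3001.
E_xy = -0.7958/-0.3001 ≈ 2.65.
E_xy > 0, so tablets and laptops are substitutes.

2.65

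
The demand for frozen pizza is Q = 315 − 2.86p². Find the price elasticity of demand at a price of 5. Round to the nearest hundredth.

-0.59

At p = 5, Q = 243.5.
dQ/dp = −2·2.86·p = −28.6.
Point elasticity E = (dQ/dp)·(p/Q) = -28.6 × 5/243.5 ≈ -0.59.
|E| < 1, so demand is inelastic at this price.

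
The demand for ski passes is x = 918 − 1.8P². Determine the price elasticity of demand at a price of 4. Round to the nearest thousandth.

At P = 4, x = 889.2.
dx/dP = −2·1.8·P = −14.4.
Point elasticity E = (dx/dP)·(P/x) = -14.4 × 4/889.2 ≈ -0.065.
|E| < 1, so demand is inelastic at this price.

-0.065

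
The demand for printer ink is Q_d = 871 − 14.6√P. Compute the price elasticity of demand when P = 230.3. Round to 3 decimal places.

At P = 230.3, Q_d = 649.4357.
dQ_d/dP = −14.6/(2√P) = −14.6/(2·15.1756).
Point elasticity E = (dQ_d/dP)·(P/Q_d) = -0.481 × 230.3/649.4357 ≈ -0.171.
|E| < 1, so demand is inelastic at this price.

-0.171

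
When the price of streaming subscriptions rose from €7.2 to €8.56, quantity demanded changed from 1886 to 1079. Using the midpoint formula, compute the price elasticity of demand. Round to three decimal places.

%Δq = (1079 − 1886)/[(1886 + 1079)/2] = -807/1482.5 ≈ -0.5444.
%Δp = (8.56 − 7.2)/[(7.2 + 8.56)/2] = 1.36/7.88 ≈ 0.1726.
Arc elasticity E = %Δq/%Δp ≈ -0.5444/0.1726 ≈ -3.154.
|E| > 1: demand is elastic over this range.

-3.154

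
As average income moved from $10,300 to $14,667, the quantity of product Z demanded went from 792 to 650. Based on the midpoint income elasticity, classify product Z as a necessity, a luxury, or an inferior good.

%ΔQ = (650 − 792)/[(792+650)/2] = -142/721 ≈ -0.1969.
%ΔI = (14,667 − 10,300)/[(10,300+14,667)/2] = 4367/12483.5 ≈ 0.3498.
E_I = %ΔQ/%ΔI ≈ -0.563.
E_I < 0: inferior good.

inferior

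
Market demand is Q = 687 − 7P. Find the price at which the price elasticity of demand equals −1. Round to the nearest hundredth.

49.07

For linear demand Q = a − bP, E = −bP/(a − bP). |E| = 1 ⇒ bP = a − bP ⇒ P = a/(2b).
P = 687/(2·7) ≈ 49.07.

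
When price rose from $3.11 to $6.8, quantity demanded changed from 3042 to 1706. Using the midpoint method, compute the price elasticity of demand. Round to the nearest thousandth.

%ΔQ = (1706 − 3042)/[(3042 + 1706)/2] = -1336/2374 ≈ -0.5628.
%ΔP = (6.8 − 3.11)/[(3.11 + 6.8)/2] = 3.69/4.955 ≈ 0.7447.
Arc elasticity E = %ΔQ/%ΔP ≈ -0.5628/0.7447 ≈ -0.756.
|E| < 1: demand is inelastic over this range.

-0.756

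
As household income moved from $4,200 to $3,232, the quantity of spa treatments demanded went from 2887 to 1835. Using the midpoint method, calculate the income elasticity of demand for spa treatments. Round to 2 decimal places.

%ΔQ = (1835 − 2887)/[(2887+1835)/2] = -1052/2361 ≈ -0.4456.
%ΔI = (3,232 − 4,200)/[(4,200+3,232)/2] = -968/3716 ≈ -0.2605.
E_I = %ΔQ/%ΔI ≈ 1.71.
E_I > 1: normal good (luxury).

1.71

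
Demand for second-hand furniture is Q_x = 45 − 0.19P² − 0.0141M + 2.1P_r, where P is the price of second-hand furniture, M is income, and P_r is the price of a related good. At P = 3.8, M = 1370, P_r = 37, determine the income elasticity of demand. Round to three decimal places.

-0.192

Evaluating quantity at (P, M, P_r) gives Q_x = 45 − 0.19(3.8)² − 0.0141(1370) + 2.1(37) = 45 − 2.7436 − 19.317 + 77.7 = 100.6394.
∂Q_x/∂M = −0.0141, so E_I = -0.0141·(1370/100.6394) ≈ -0.192.
E_I < 0: inferior good.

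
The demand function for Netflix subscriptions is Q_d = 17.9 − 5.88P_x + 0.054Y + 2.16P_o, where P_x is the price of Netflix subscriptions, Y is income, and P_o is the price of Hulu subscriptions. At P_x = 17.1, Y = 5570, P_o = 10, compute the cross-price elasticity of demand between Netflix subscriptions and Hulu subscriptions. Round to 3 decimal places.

0.090

Q_d = 17.9 − 5.88(17.1) + 0.054(5570) + 2.16(10) = 17.9 − 100.548 + 300.78 + 21.6 = 239.732.
∂Q_d/∂P_o = +2.16, so E_xy = 2.16·(10/239.732) ≈ 0.090.
E_xy > 0: the goods are substitutes.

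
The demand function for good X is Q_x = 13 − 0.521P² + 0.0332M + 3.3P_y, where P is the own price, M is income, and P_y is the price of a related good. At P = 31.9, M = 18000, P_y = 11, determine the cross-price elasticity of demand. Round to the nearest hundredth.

Q_x = 13 − 0.521(31.9)² + 0.0332(18000) + 3.3(11) = 13 − 530.1748 + 597.6 + 36.3 = 116.7252.
∂Q_x/∂P_y = +3.3, so E_xy = 3.3·(11/116.7252) ≈ 0.31.
E_xy > 0: the goods are substitutes.

0.31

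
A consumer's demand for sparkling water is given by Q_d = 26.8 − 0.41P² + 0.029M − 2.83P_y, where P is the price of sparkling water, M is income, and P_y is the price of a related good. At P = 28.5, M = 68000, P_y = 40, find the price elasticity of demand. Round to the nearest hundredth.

At the given point, Q_d = 26.8 − 0.41(28.5)² + 0.029(68000) − 2.83(40) = 26.8 − 333.0225 + 1972 − 113.2 = 1552.5775.
∂Q_d/∂P = −2·0.41·P = -23.37, so E_p = -23.37·(28.5/1552.5775) ≈ -0.43.
|E_p| < 1: demand is inelastic.

-0.43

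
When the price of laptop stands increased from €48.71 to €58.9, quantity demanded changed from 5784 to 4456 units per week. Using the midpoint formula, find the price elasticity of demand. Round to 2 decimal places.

%Δq = (4456 − 5784)/[(5784 + 4456)/2] = -1328/5120 ≈ -0.2594.
%Δp = (58.9 − 48.71)/[(48.71 + 58.9)/2] = 10.19/53.805 ≈ 0.1894.
Arc elasticity E = %Δq/%Δp ≈ -0.2594/0.1894 ≈ -1.37.
|E| > 1: demand is elastic over this range.

-1.37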